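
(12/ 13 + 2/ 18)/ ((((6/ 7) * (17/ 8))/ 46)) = 26.12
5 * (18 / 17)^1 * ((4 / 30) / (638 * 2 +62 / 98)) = 0.00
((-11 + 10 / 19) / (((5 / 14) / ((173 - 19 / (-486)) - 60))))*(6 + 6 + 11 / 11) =-994854133 / 23085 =-43095.26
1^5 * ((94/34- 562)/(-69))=8.10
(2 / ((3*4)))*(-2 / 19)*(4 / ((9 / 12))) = -0.09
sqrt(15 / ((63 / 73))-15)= 5* sqrt(42) / 21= 1.54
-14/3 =-4.67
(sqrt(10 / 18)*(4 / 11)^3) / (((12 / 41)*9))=656*sqrt(5) / 107811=0.01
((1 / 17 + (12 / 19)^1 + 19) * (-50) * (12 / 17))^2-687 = 14541142207353 / 30151081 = 482275.98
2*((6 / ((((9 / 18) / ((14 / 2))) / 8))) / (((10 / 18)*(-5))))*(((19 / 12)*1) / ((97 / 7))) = -134064 / 2425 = -55.28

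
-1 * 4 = -4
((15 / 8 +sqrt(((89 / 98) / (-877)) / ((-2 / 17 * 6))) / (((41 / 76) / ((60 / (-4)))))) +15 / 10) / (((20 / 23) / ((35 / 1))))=4347 / 32 - 2185 * sqrt(7961406) / 143828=92.98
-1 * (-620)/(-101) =-620/101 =-6.14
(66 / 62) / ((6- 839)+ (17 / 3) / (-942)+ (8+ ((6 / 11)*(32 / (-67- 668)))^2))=-677335185450 / 524938237503749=-0.00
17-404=-387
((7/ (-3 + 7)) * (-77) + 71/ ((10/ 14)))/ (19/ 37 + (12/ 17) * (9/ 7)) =-3112921/ 125140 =-24.88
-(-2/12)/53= 1/318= 0.00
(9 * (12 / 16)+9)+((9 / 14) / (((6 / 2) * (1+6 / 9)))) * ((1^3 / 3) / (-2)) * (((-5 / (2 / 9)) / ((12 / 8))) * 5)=17.36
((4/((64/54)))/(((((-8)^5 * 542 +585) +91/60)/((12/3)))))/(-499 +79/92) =74520/48834473565101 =0.00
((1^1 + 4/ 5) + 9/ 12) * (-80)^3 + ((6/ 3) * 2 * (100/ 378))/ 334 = -1305600.00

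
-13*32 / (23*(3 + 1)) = -104 / 23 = -4.52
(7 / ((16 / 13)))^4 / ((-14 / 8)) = -9796423 / 16384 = -597.93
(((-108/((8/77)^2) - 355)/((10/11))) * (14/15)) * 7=-89346257/1200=-74455.21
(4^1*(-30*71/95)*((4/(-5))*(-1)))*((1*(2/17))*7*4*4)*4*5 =-6107136/323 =-18907.54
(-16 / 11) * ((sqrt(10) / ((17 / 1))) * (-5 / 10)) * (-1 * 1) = -8 * sqrt(10) / 187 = -0.14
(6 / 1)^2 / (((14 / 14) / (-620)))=-22320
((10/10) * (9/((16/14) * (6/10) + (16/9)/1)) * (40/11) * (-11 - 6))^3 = -13993165376859375/1214767763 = -11519210.34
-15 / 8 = -1.88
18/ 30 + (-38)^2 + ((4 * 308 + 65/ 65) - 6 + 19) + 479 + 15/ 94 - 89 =1447957/ 470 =3080.76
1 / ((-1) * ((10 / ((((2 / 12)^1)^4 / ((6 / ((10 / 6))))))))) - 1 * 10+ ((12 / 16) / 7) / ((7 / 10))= -22511569 / 2286144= -9.85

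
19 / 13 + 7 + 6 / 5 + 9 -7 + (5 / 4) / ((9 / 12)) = 13.33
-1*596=-596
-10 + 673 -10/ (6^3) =71599/ 108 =662.95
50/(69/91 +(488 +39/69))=52325/512077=0.10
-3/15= -1/5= -0.20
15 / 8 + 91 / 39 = 101 / 24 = 4.21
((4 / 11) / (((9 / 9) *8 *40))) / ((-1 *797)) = -1 / 701360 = -0.00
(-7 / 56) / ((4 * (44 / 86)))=-43 / 704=-0.06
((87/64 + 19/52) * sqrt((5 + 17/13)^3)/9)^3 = 8350089492647875 * sqrt(1066)/9743035524857856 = 27.98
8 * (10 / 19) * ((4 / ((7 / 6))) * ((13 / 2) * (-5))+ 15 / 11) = -678000 / 1463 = -463.43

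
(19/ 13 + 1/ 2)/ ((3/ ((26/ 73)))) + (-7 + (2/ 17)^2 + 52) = 954570/ 21097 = 45.25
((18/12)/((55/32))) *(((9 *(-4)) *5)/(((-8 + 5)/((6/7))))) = 3456/77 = 44.88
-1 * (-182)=182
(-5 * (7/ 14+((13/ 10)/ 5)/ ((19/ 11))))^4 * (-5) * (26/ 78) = -3038873787/ 16290125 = -186.55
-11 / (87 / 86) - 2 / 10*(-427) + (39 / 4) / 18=87079 / 1160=75.07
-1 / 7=-0.14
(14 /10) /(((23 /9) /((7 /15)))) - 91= -52178 /575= -90.74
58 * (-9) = -522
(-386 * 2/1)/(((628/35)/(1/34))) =-6755/5338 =-1.27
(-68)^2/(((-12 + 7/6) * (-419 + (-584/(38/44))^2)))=-10015584/10719789925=-0.00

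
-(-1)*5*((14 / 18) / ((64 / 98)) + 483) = 697235 / 288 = 2420.95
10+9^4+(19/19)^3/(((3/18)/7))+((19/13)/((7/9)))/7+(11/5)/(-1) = 21056253/3185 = 6611.07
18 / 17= 1.06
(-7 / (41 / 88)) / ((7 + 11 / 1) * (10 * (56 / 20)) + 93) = -616 / 24477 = -0.03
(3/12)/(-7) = -1/28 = -0.04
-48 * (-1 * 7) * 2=672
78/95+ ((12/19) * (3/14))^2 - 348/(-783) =1021922/796005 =1.28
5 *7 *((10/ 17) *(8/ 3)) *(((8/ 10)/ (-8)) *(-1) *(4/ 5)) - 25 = -1051/ 51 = -20.61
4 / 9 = 0.44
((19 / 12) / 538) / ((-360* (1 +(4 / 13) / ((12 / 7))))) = -247 / 35637120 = -0.00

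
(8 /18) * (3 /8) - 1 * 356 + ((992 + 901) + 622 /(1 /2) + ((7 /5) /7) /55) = 4588931 /1650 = 2781.17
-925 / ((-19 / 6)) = 5550 / 19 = 292.11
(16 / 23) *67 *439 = 470608 / 23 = 20461.22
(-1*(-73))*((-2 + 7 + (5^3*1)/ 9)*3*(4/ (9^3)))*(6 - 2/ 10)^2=8349448/ 10935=763.55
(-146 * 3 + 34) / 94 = -202 / 47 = -4.30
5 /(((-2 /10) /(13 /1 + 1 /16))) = -5225 /16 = -326.56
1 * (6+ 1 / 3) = 19 / 3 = 6.33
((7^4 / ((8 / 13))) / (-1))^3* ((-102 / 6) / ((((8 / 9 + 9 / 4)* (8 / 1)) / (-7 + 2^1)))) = -23263120605156705 / 115712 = -201043285097.11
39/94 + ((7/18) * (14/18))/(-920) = 2903977/7004880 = 0.41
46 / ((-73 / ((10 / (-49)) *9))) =4140 / 3577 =1.16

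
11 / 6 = 1.83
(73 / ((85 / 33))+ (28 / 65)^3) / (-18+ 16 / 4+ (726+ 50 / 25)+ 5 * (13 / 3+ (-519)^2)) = 0.00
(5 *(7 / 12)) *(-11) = -385 / 12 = -32.08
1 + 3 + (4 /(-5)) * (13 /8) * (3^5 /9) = -311 /10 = -31.10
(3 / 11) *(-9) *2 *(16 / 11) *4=-3456 / 121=-28.56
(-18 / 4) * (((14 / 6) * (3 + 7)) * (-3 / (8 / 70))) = 11025 / 4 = 2756.25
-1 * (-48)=48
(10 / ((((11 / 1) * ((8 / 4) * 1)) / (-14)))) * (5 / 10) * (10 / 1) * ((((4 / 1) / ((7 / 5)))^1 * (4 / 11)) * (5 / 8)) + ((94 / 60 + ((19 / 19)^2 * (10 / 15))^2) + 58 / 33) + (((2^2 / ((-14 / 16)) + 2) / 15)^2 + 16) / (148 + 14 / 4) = -4523553983 / 269473050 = -16.79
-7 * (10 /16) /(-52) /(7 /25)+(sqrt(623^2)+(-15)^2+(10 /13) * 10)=356093 /416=855.99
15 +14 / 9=16.56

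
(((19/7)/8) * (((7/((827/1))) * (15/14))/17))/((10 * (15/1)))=19/15746080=0.00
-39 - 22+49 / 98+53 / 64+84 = 1557 / 64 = 24.33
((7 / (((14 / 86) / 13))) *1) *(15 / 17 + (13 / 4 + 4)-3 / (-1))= 423163 / 68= 6222.99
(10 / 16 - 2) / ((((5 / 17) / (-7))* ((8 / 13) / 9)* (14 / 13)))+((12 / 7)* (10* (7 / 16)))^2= 320427 / 640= 500.67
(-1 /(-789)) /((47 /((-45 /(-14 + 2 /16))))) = 40 /457357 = 0.00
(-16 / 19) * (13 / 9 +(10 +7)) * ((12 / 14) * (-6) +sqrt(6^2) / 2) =13280 / 399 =33.28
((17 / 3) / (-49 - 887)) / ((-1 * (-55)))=-17 / 154440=-0.00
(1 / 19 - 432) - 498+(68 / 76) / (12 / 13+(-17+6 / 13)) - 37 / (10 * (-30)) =-1075965691 / 1157100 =-929.88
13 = 13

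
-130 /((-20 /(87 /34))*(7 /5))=11.88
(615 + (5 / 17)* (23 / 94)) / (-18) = -982885 / 28764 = -34.17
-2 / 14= -1 / 7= -0.14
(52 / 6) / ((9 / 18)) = 52 / 3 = 17.33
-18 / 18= -1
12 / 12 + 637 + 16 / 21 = 13414 / 21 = 638.76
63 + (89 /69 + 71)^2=25180087 /4761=5288.82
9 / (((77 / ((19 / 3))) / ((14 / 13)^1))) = 0.80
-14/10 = -7/5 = -1.40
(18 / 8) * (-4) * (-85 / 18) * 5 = 425 / 2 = 212.50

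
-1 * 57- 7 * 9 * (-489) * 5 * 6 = 924153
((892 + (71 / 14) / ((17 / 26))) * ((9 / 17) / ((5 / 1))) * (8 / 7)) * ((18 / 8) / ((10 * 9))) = 963639 / 354025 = 2.72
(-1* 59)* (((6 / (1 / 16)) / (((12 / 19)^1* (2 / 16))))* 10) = -717440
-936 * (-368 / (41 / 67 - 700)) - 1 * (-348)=-6771084 / 46859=-144.50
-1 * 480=-480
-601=-601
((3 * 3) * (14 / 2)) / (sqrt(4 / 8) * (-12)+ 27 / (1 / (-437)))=-11799 / 2209783+ 6 * sqrt(2) / 2209783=-0.01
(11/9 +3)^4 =2085136/6561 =317.81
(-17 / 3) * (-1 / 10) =17 / 30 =0.57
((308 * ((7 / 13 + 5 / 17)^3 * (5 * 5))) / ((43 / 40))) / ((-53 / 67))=-128552044544000 / 24599209219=-5225.86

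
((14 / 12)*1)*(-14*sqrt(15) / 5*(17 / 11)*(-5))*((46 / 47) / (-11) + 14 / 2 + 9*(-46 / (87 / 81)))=-1575871899*sqrt(15) / 164923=-37007.12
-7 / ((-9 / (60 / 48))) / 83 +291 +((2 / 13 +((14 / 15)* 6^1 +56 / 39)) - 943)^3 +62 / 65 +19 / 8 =-819526961.95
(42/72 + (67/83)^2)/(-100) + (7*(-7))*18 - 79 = -7944496891/8266800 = -961.01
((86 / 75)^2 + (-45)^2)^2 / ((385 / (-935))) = -2208553006179497 / 221484375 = -9971597.35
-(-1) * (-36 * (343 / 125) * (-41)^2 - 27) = -20760363 / 125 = -166082.90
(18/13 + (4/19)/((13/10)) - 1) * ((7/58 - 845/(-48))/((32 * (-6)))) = -370095/7334912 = -0.05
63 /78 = 21 /26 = 0.81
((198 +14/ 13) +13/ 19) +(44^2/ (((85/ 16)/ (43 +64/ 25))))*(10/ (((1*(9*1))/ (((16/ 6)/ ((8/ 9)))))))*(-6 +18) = 4102208117/ 6175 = 664325.20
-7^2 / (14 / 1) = -7 / 2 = -3.50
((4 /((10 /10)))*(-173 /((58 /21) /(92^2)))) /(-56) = 1098204 /29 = 37869.10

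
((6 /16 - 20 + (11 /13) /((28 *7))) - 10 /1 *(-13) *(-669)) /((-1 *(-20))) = -443299107 /101920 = -4349.48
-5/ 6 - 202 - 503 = -4235/ 6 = -705.83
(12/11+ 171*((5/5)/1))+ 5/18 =34129/198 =172.37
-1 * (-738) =738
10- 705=-695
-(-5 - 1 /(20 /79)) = 179 /20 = 8.95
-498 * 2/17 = -996/17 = -58.59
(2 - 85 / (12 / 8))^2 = 2988.44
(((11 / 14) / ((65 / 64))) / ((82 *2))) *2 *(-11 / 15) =-1936 / 279825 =-0.01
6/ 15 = 2/ 5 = 0.40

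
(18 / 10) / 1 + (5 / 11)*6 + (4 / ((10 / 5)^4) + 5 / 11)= 1151 / 220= 5.23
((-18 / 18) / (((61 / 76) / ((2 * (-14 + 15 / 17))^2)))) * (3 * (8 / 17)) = -1210.65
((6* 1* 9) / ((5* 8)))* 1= 27 / 20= 1.35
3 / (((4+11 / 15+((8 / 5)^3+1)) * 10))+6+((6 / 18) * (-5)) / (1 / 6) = -29263 / 7372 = -3.97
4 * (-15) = -60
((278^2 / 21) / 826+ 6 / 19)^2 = 618167047696 / 27154755369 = 22.76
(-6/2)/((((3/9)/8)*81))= -8/9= -0.89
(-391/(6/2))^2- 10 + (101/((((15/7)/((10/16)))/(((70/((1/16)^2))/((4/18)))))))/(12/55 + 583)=6076959307/288693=21049.90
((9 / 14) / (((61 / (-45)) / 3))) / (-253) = 1215 / 216062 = 0.01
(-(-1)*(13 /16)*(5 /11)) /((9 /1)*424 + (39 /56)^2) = 12740 /131653467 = 0.00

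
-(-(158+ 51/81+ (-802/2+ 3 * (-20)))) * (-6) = 16328/9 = 1814.22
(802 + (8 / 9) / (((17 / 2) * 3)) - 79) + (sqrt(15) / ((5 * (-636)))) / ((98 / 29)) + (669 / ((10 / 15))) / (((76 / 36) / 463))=3851305745 / 17442 - 29 * sqrt(15) / 311640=220806.43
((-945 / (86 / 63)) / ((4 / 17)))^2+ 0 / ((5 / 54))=1024336289025 / 118336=8656167.94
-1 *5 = -5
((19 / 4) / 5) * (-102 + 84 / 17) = -3135 / 34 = -92.21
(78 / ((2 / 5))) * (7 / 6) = 455 / 2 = 227.50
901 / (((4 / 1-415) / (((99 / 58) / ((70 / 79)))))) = -2348907 / 556220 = -4.22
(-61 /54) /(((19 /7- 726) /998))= 1.56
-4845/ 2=-2422.50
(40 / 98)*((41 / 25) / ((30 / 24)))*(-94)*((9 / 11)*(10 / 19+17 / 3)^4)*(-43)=41171716163921312 / 15804679275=2605033.32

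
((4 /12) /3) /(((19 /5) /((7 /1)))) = 35 /171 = 0.20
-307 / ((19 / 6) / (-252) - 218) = 464184 / 329635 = 1.41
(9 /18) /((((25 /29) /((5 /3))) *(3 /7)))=203 /90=2.26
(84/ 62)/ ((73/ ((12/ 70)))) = 36/ 11315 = 0.00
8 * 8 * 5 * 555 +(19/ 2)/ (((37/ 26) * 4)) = 26285047/ 148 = 177601.67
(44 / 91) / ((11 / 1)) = 4 / 91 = 0.04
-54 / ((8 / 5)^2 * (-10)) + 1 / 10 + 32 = 10947 / 320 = 34.21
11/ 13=0.85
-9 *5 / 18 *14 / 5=-7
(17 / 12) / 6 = 17 / 72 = 0.24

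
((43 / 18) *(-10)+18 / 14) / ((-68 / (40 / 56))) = 1780 / 7497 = 0.24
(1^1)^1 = 1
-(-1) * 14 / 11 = 14 / 11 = 1.27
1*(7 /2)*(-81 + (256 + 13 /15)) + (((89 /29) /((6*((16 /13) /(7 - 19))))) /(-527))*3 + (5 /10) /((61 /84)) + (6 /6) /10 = 68952063673 /111871560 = 616.35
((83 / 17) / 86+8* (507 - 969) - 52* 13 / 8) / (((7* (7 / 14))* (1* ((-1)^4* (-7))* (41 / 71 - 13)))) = -21800976 / 1755131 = -12.42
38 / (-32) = -1.19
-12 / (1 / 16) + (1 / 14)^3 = -526847 / 2744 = -192.00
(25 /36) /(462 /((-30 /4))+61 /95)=-2375 /208476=-0.01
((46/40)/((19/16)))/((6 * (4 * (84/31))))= 713/47880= 0.01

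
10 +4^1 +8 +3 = 25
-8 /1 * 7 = -56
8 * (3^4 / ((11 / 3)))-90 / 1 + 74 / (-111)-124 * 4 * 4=-62632 / 33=-1897.94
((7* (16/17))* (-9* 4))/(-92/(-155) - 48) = 156240/31229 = 5.00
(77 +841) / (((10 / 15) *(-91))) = -1377 / 91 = -15.13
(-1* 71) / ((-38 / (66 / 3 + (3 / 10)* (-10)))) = 71 / 2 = 35.50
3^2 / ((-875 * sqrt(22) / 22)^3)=-198 * sqrt(22) / 669921875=-0.00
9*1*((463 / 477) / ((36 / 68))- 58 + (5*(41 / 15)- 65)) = -461497 / 477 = -967.50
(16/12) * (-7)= -9.33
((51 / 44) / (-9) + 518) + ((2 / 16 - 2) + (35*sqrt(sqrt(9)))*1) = 35*sqrt(3) + 136223 / 264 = 576.62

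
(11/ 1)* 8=88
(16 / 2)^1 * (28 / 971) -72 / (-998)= 0.30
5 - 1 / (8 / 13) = 3.38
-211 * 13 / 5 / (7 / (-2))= 5486 / 35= 156.74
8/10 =0.80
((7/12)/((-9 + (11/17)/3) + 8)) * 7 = -833/160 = -5.21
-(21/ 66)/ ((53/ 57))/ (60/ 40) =-133/ 583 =-0.23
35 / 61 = 0.57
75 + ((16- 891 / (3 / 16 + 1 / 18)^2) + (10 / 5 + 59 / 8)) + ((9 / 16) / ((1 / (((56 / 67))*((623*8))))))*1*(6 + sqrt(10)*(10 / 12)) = -605744911 / 656600 + 130830*sqrt(10) / 67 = 5252.39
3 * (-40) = -120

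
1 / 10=0.10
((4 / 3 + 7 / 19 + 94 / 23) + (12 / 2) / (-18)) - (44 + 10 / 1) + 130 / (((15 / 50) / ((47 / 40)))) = 1207751 / 2622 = 460.62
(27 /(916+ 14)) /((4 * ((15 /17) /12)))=153 /1550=0.10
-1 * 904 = -904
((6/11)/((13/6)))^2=1296/20449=0.06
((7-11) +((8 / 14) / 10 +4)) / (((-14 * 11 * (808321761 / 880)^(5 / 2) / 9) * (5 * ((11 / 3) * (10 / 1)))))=-512 * sqrt(55) / 168563289119944817101185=-0.00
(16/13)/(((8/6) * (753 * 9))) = 4/29367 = 0.00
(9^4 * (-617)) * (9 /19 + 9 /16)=-4194615.64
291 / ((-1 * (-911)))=291 / 911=0.32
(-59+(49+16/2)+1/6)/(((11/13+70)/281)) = -40183/5526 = -7.27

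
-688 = -688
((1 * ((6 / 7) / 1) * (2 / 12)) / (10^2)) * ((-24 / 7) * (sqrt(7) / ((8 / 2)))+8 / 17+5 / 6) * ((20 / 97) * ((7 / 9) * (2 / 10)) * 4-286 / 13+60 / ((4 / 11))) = 2374069 / 8904600-124951 * sqrt(7) / 712950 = -0.20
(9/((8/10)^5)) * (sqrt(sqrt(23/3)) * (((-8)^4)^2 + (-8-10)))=766767417.17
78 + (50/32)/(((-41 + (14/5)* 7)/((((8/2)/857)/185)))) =1058573231/13571452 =78.00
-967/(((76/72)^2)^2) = -101511792/130321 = -778.94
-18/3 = -6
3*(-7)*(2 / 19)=-42 / 19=-2.21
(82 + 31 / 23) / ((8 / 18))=17253 / 92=187.53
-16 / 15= -1.07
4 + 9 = 13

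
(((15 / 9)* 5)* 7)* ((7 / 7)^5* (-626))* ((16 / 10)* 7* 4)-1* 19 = -4907897 / 3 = -1635965.67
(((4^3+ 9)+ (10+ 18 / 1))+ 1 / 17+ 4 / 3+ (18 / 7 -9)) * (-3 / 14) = -34259 / 1666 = -20.56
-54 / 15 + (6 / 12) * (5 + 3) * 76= 1502 / 5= 300.40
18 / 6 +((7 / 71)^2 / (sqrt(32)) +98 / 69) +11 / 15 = 49*sqrt(2) / 40328 +1778 / 345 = 5.16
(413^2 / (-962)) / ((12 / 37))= -170569 / 312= -546.70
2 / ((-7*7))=-2 / 49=-0.04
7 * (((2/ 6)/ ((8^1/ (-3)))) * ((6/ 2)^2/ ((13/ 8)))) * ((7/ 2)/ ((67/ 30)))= -6615/ 871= -7.59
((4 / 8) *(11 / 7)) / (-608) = -11 / 8512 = -0.00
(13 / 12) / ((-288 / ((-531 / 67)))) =767 / 25728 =0.03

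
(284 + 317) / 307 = 601 / 307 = 1.96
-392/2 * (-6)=1176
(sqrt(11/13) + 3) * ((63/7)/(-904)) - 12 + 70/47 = -447845/42488 - 9 * sqrt(143)/11752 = -10.55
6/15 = 2/5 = 0.40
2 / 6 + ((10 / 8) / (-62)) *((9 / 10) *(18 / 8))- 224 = -1331507 / 5952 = -223.71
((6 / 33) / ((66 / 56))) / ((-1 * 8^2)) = -7 / 2904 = -0.00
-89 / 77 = -1.16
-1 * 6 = -6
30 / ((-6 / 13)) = -65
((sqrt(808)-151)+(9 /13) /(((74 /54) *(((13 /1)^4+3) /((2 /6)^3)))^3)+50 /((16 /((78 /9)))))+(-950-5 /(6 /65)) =-51935944649755162688821 /46039102888162957248+2 *sqrt(202) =-1099.66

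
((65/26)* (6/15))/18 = 1/18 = 0.06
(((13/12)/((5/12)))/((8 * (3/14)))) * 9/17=273/340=0.80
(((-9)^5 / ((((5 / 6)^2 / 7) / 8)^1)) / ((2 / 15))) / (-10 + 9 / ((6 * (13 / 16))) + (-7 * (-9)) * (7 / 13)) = -1385871.22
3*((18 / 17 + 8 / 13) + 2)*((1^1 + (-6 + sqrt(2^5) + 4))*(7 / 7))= -2436 / 221 + 9744*sqrt(2) / 221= 51.33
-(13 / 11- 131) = 1428 / 11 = 129.82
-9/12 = -3/4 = -0.75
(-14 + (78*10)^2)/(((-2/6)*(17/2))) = -3650316/17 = -214724.47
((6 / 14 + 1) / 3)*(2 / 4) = 5 / 21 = 0.24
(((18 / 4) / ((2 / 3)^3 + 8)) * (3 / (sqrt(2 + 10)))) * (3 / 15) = 243 * sqrt(3) / 4480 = 0.09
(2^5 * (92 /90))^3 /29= 3189506048 /2642625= 1206.95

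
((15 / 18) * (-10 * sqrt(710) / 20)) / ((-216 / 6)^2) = -5 * sqrt(710) / 15552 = -0.01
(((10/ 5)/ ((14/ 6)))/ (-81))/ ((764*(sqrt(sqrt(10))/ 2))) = -10^(3/ 4)/ 360990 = -0.00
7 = 7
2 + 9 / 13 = 35 / 13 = 2.69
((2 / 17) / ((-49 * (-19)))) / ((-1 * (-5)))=2 / 79135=0.00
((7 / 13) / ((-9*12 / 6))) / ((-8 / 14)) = 49 / 936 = 0.05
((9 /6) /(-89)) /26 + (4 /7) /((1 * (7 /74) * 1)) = 1369741 /226772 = 6.04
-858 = -858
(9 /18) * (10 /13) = 5 /13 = 0.38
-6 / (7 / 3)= -18 / 7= -2.57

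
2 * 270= 540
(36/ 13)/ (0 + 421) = 36/ 5473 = 0.01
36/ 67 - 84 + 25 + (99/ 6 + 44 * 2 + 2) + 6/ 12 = 48.54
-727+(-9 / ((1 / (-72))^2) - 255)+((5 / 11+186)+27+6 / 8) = -2086647 / 44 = -47423.80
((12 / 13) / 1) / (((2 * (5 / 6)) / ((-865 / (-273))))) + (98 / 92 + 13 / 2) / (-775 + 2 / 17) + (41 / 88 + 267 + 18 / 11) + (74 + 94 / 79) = 287414467394721 / 830588246488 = 346.04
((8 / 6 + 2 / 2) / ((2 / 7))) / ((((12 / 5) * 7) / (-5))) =-175 / 72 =-2.43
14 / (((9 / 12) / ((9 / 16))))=21 / 2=10.50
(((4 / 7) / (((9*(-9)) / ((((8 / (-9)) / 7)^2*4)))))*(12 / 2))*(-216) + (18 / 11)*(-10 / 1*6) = -29825416 / 305613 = -97.59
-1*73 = -73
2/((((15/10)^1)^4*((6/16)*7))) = 256/1701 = 0.15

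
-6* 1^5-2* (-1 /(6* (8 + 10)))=-5.98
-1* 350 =-350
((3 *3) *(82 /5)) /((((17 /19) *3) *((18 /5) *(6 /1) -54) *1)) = -779 /459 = -1.70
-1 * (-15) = 15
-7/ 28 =-1/ 4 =-0.25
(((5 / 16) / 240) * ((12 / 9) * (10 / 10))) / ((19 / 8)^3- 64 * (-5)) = 8 / 1536291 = 0.00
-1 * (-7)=7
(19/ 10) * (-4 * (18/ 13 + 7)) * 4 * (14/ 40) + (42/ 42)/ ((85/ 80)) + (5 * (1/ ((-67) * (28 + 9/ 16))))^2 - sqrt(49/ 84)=-457228135213378/ 5179815464525 - sqrt(21)/ 6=-89.03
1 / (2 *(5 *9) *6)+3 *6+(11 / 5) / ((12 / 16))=2261 / 108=20.94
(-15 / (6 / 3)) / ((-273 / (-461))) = -2305 / 182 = -12.66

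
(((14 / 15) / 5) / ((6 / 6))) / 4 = 7 / 150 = 0.05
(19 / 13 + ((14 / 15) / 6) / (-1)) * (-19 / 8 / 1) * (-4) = 7258 / 585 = 12.41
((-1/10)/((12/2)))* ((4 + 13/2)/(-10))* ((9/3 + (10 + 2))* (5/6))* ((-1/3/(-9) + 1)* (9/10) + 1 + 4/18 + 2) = 1309/1440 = 0.91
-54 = -54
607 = 607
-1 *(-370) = 370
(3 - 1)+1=3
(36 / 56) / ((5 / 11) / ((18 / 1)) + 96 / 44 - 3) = -891 / 1099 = -0.81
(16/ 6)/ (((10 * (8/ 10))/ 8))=8/ 3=2.67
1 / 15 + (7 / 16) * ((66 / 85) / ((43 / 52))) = 10471 / 21930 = 0.48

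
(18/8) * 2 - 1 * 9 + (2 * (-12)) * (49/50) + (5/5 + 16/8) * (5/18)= -2039/75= -27.19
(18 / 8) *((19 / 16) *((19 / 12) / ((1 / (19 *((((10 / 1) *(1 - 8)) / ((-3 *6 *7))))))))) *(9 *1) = 102885 / 256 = 401.89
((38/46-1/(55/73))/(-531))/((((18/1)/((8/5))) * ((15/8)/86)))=0.00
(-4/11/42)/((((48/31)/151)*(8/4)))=-4681/11088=-0.42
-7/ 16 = -0.44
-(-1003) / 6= 1003 / 6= 167.17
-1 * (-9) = 9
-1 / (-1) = 1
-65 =-65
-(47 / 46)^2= -2209 / 2116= -1.04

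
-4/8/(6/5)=-5/12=-0.42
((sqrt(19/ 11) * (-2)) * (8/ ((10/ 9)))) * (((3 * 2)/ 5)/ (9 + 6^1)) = -144 * sqrt(209)/ 1375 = -1.51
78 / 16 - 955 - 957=-1907.12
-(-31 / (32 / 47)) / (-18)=-1457 / 576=-2.53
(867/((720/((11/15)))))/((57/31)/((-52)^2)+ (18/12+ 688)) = 16654781/13004258625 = 0.00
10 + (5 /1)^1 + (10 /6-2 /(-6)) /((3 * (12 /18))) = 16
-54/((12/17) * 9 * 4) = -2.12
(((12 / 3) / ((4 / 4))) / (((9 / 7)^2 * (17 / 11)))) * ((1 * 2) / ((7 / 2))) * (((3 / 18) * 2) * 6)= 2464 / 1377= 1.79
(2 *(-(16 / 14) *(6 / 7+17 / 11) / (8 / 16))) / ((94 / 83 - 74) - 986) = 245680 / 23685277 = 0.01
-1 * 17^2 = -289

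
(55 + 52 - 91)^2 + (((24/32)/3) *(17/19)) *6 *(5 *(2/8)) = 39167/152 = 257.68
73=73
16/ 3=5.33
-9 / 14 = -0.64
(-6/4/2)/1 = -3/4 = -0.75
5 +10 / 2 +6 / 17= 176 / 17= 10.35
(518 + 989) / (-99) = -137 / 9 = -15.22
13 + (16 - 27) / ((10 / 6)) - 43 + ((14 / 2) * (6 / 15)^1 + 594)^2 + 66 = 8904991 / 25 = 356199.64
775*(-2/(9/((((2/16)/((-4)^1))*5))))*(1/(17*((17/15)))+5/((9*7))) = 4630625/1310904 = 3.53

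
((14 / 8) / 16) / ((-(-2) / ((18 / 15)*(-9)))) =-0.59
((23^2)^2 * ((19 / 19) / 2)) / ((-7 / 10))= -1399205 / 7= -199886.43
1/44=0.02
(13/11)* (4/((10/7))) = 182/55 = 3.31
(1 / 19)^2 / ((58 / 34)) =17 / 10469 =0.00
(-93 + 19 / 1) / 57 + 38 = 2092 / 57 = 36.70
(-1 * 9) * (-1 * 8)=72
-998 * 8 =-7984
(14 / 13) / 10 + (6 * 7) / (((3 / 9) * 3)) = 42.11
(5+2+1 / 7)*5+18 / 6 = 271 / 7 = 38.71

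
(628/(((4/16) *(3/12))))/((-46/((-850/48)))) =266900/69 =3868.12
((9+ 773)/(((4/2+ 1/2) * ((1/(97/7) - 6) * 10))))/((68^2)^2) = -97/393040000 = -0.00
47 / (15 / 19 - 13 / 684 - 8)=-32148 / 4945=-6.50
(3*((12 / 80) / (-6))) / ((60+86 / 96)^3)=-41472 / 124869522335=-0.00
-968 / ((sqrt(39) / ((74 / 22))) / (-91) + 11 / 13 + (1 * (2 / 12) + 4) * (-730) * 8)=1201601901952452 / 30204507101327369 - 161333172 * sqrt(39) / 30204507101327369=0.04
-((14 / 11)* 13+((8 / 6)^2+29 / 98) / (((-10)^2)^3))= -160524020119 / 9702000000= -16.55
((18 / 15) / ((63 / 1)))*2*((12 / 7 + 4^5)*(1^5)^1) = 5744 / 147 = 39.07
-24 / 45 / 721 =-8 / 10815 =-0.00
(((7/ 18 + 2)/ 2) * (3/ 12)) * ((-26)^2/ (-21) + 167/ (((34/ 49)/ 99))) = 7105.39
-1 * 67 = -67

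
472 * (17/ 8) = 1003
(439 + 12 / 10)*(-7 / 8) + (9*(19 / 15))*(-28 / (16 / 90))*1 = -87227 / 40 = -2180.68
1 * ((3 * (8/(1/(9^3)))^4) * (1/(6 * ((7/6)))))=3470494144278528/7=495784877754075.43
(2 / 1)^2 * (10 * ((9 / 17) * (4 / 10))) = 144 / 17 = 8.47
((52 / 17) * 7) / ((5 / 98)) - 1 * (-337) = 64317 / 85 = 756.67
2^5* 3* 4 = 384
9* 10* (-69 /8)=-3105 /4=-776.25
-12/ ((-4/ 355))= 1065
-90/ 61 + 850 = 51760/ 61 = 848.52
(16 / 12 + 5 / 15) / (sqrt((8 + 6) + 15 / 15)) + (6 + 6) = sqrt(15) / 9 + 12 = 12.43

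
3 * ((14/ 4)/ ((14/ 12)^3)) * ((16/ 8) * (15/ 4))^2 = 18225/ 49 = 371.94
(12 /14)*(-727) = -4362 /7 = -623.14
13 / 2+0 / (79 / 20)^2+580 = 1173 / 2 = 586.50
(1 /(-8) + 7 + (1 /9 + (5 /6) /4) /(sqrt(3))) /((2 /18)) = 23 * sqrt(3) /24 + 495 /8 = 63.53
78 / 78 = 1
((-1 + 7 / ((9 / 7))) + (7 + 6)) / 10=157 / 90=1.74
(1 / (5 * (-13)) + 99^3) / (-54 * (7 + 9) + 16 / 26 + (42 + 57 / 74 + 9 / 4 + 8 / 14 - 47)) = -65339933624 / 58235155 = -1122.00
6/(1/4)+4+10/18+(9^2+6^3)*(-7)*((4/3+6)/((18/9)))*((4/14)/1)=-19345/9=-2149.44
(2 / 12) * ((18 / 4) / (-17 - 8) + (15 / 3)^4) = 31241 / 300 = 104.14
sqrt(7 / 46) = 0.39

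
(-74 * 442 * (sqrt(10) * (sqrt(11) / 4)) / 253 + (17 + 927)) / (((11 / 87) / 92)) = 7555776 / 11 - 2845596 * sqrt(110) / 121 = 440236.97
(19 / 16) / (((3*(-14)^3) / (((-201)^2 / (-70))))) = 0.08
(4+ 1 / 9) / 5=37 / 45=0.82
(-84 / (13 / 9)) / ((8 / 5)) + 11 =-659 / 26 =-25.35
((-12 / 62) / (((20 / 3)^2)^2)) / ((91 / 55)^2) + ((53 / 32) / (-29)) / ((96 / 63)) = -7149805071 / 190582246400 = -0.04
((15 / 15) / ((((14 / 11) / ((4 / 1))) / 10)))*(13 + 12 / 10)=3124 / 7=446.29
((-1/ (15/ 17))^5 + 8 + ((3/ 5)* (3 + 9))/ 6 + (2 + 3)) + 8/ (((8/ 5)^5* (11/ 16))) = 13.44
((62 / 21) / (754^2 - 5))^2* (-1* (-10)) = 38440 / 142533297890361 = 0.00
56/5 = 11.20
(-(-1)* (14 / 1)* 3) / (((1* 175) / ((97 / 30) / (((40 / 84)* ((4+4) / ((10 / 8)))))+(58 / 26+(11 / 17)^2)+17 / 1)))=4.97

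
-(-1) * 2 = 2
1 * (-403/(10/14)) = -2821/5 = -564.20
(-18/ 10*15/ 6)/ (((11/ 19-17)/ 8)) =57/ 26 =2.19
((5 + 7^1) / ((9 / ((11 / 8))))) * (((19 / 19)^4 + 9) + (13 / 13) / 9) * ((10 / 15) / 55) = 91 / 405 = 0.22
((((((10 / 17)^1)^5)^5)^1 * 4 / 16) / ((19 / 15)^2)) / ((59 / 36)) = 0.00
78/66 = 13/11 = 1.18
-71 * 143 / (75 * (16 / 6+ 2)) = -10153 / 350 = -29.01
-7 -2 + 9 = 0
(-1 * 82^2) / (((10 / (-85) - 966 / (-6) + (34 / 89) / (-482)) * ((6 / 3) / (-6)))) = 1225896146 / 9777121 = 125.38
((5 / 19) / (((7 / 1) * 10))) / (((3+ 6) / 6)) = 1 / 399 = 0.00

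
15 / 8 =1.88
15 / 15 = 1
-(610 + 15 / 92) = -56135 / 92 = -610.16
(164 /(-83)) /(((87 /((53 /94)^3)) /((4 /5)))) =-12207914 /3748529415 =-0.00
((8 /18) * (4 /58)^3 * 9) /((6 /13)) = 0.00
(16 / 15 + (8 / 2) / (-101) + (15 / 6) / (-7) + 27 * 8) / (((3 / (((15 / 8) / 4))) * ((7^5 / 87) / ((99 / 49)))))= 13193878599 / 37263673664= 0.35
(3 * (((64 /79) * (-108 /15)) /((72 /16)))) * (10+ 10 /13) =-43008 /1027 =-41.88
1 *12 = 12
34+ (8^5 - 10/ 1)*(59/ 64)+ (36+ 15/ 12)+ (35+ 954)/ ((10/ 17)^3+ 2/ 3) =6445124669/ 205216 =31406.54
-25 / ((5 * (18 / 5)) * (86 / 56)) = -350 / 387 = -0.90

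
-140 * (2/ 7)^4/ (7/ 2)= -640/ 2401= -0.27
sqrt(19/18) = sqrt(38)/6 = 1.03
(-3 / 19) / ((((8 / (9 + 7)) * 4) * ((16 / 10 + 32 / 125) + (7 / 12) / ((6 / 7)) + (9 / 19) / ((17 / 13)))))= -0.03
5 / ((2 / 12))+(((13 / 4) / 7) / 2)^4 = 30.00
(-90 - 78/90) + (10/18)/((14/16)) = -28423/315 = -90.23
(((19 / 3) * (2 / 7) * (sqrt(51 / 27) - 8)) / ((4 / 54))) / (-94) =684 / 329 - 57 * sqrt(17) / 658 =1.72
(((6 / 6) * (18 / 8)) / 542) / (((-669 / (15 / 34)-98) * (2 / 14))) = -315 / 17500096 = -0.00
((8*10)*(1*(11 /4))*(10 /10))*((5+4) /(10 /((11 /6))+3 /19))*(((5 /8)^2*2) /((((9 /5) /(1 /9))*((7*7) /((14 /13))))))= 1436875 /3842748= 0.37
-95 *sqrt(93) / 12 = -76.35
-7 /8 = -0.88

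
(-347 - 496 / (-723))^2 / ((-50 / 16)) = -20061647432 / 522729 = -38378.68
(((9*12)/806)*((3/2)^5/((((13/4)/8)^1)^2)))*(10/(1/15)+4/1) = 64665216/68107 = 949.47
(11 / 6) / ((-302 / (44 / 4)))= -0.07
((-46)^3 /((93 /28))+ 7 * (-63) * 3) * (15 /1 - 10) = -14242235 /93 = -153142.31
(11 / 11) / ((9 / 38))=38 / 9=4.22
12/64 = 3/16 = 0.19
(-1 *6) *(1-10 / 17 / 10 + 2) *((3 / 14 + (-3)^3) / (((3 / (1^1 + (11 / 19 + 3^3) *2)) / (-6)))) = -120037500 / 2261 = -53090.45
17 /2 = 8.50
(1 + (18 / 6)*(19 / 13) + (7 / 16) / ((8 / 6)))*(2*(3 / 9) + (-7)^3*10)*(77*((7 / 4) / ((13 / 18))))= -4941841443 / 1352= -3655208.17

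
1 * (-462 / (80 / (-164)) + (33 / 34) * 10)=162657 / 170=956.81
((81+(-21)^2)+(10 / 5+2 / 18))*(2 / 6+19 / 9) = 103774 / 81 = 1281.16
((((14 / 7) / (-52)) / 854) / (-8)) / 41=1 / 7282912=0.00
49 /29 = 1.69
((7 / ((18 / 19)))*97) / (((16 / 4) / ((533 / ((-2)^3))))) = -11937.90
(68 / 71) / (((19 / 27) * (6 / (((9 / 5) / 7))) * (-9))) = -306 / 47215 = -0.01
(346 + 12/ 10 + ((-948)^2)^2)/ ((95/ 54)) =218070597590064/ 475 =459095994926.45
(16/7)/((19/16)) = 256/133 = 1.92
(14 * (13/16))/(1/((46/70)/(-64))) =-299/2560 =-0.12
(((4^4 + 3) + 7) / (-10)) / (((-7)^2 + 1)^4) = -133 / 31250000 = -0.00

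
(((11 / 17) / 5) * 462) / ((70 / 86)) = 31218 / 425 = 73.45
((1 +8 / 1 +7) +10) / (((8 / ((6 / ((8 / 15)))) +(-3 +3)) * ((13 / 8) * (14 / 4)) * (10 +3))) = 0.49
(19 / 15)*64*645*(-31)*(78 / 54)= -21072064 / 9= -2341340.44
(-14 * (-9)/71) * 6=10.65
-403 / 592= -0.68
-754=-754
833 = 833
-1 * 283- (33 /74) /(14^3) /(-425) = -24422560367 /86298800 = -283.00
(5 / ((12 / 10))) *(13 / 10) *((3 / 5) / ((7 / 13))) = 169 / 28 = 6.04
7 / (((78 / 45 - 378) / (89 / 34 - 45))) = 151305 / 191896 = 0.79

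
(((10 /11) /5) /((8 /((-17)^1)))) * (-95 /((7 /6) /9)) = 43605 /154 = 283.15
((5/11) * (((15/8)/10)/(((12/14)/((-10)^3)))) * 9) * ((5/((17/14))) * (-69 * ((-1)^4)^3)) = 95090625/374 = 254253.01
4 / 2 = 2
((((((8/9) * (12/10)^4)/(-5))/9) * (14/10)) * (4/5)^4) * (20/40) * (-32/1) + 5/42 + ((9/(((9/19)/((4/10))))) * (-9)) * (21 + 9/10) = -1497.47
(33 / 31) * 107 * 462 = 1631322 / 31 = 52623.29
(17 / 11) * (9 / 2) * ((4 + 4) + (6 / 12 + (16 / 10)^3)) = 481797 / 5500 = 87.60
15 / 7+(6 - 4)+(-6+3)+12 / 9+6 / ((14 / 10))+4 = 226 / 21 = 10.76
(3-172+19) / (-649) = 150 / 649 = 0.23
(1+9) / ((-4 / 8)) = -20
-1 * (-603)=603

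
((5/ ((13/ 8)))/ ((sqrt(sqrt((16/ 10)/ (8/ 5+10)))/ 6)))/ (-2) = -60*sqrt(2)*29^(1/ 4)/ 13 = -15.15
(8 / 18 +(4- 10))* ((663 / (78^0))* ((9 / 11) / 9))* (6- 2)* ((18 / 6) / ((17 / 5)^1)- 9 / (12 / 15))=152750 / 11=13886.36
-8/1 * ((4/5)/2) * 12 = -192/5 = -38.40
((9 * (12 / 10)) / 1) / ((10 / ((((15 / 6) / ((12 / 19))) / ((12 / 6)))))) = 171 / 80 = 2.14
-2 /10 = -1 /5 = -0.20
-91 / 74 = -1.23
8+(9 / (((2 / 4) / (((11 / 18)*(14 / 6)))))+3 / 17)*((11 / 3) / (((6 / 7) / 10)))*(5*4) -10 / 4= 20302249 / 918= 22115.74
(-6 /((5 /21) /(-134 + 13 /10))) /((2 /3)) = 250803 /50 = 5016.06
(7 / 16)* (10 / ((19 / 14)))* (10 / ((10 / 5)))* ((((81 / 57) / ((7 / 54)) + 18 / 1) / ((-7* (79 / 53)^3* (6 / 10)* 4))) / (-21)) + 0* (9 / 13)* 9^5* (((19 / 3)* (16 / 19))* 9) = 1991229875 / 4983638212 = 0.40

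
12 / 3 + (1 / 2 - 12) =-15 / 2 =-7.50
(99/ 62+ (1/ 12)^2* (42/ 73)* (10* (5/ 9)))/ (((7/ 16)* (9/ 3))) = 1582732/ 1283121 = 1.23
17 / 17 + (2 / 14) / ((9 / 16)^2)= 823 / 567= 1.45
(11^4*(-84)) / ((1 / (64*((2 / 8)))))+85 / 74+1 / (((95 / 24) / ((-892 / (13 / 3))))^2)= -19674798.51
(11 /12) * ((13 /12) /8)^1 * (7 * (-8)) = -1001 /144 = -6.95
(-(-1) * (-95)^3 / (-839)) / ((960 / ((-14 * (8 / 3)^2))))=-2400650 / 22653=-105.97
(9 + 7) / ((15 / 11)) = 176 / 15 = 11.73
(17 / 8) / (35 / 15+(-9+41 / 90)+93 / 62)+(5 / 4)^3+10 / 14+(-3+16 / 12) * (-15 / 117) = 6750725 / 2778048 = 2.43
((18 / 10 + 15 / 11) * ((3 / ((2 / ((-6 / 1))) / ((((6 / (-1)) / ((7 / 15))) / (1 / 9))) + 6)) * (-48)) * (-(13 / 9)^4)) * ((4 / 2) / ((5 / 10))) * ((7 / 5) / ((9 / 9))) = 51181312 / 27665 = 1850.04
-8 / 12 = -2 / 3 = -0.67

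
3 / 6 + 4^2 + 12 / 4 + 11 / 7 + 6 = 27.07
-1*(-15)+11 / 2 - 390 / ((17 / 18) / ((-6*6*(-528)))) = -266871623 / 34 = -7849165.38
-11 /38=-0.29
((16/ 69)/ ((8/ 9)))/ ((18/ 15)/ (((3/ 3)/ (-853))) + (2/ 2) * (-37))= -30/ 121969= -0.00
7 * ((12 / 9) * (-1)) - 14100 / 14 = -21346 / 21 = -1016.48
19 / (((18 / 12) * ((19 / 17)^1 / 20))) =680 / 3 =226.67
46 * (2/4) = 23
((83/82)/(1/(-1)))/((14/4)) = -83/287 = -0.29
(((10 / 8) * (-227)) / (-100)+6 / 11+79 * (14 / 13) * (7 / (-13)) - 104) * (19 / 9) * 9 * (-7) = 2896304691 / 148720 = 19474.88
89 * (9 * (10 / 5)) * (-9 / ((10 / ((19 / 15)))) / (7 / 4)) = -182628 / 175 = -1043.59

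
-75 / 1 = -75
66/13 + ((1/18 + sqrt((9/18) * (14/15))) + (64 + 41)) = sqrt(105)/15 + 25771/234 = 110.82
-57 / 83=-0.69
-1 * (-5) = 5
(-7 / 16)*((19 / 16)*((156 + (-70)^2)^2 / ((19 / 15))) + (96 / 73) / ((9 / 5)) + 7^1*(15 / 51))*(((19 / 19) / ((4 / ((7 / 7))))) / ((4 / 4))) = -624563404535 / 238272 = -2621220.31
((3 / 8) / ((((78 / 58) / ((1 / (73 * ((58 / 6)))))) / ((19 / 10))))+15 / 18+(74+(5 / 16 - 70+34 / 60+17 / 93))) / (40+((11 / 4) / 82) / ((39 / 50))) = 170680499 / 1159176490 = 0.15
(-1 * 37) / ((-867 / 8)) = 296 / 867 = 0.34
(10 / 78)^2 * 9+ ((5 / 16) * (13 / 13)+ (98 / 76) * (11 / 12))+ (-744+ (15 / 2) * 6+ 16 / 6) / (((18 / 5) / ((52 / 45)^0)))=-266032837 / 1387152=-191.78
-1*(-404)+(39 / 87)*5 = 11781 / 29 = 406.24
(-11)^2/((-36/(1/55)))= -0.06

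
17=17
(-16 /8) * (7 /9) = -14 /9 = -1.56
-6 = -6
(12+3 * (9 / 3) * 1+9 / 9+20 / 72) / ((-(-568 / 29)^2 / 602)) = -101509541 / 2903616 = -34.96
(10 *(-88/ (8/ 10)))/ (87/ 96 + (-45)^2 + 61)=-3200/ 6071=-0.53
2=2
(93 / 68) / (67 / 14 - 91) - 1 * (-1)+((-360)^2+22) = 5319468023 / 41038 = 129622.98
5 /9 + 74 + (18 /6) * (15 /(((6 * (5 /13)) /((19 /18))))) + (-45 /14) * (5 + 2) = 2615 /36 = 72.64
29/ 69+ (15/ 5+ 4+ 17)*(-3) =-4939/ 69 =-71.58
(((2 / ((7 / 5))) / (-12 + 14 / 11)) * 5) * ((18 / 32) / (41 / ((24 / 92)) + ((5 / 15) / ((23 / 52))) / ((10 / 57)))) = -853875 / 368095336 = -0.00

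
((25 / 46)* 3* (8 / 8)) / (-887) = -75 / 40802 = -0.00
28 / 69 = 0.41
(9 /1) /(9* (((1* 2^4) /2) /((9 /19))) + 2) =9 /154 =0.06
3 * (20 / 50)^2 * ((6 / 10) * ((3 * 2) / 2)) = 108 / 125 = 0.86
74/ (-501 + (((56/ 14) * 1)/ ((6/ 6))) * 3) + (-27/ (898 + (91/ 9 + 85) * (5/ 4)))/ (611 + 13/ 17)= -7045399259/ 46543411200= -0.15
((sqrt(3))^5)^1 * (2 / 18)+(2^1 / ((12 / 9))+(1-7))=-9 / 2+sqrt(3)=-2.77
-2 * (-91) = 182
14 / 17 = 0.82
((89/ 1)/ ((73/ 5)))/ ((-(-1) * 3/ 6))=890/ 73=12.19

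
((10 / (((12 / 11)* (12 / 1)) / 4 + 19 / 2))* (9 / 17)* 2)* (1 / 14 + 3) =85140 / 33439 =2.55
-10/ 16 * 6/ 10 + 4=29/ 8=3.62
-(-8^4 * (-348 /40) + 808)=-182216 /5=-36443.20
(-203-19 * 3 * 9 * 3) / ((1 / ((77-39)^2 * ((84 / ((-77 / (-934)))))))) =-28193141184 / 11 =-2563012834.91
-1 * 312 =-312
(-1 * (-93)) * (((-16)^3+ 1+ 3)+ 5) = -380091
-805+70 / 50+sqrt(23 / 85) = -4018 / 5+sqrt(1955) / 85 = -803.08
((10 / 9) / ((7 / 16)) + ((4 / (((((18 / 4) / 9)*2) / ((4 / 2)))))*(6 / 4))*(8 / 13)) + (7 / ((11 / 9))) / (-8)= 9.21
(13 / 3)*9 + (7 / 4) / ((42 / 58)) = 497 / 12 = 41.42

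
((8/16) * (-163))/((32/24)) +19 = -337/8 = -42.12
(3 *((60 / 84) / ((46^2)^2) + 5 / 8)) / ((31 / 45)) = 2644498125 / 971607952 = 2.72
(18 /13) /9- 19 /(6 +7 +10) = -201 /299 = -0.67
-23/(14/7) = -23/2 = -11.50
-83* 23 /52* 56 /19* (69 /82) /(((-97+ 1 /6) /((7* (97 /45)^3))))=6759256238 /102535875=65.92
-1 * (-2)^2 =-4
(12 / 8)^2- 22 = -79 / 4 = -19.75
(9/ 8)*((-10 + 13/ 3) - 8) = -123/ 8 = -15.38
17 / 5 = 3.40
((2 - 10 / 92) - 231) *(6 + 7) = -137007 / 46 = -2978.41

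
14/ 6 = 7/ 3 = 2.33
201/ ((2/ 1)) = 201/ 2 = 100.50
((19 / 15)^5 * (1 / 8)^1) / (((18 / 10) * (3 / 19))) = 47045881 / 32805000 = 1.43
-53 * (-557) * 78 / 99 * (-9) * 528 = -110526624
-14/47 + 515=24191/47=514.70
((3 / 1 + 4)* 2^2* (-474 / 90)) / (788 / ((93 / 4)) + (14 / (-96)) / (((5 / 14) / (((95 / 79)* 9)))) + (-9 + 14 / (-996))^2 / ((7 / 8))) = -6269593366176 / 5201069019995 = -1.21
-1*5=-5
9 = 9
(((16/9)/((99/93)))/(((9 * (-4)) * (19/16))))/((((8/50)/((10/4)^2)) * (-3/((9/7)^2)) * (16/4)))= 19375/92169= 0.21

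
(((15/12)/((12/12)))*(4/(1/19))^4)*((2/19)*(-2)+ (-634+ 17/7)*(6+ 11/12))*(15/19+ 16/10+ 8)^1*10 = -18927714664160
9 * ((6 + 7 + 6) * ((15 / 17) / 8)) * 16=5130 / 17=301.76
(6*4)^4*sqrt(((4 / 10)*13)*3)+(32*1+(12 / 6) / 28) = 449 / 14+331776*sqrt(390) / 5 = 1310442.27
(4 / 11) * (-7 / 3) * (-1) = 0.85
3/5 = 0.60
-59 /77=-0.77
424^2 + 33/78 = 4674187/26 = 179776.42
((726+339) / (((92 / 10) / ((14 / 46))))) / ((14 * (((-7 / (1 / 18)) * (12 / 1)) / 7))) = -1775 / 152352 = -0.01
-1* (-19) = 19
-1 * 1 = -1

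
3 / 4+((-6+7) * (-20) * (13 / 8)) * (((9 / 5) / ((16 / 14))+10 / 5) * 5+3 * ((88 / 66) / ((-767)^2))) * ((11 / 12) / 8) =-4574763289 / 69508608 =-65.82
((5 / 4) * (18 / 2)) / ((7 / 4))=45 / 7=6.43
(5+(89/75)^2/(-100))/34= 2804579/19125000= 0.15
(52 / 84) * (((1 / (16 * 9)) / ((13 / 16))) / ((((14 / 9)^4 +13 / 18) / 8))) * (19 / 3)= 24624 / 604163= 0.04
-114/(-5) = 114/5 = 22.80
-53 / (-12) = 53 / 12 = 4.42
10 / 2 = 5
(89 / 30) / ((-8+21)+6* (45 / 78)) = 1157 / 6420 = 0.18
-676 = -676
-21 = -21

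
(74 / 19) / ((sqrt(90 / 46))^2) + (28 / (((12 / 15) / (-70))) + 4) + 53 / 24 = -16701919 / 6840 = -2441.80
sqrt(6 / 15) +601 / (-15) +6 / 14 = -4162 / 105 +sqrt(10) / 5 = -39.01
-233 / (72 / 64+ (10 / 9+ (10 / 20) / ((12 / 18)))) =-16776 / 215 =-78.03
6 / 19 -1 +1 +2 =44 / 19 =2.32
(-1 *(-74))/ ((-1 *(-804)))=37/ 402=0.09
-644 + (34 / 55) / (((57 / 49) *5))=-10093034 / 15675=-643.89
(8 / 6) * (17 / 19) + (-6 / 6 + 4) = 239 / 57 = 4.19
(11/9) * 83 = 913/9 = 101.44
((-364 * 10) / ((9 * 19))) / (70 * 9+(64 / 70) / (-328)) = -200900 / 5945841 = -0.03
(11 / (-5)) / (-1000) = 0.00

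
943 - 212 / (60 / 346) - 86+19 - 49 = -395.53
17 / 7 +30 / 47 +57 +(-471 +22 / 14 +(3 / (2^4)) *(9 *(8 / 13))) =-498971 / 1222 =-408.32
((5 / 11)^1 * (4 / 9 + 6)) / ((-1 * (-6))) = 145 / 297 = 0.49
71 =71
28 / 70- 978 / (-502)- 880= -1101453 / 1255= -877.65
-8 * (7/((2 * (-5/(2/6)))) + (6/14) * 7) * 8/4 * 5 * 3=-664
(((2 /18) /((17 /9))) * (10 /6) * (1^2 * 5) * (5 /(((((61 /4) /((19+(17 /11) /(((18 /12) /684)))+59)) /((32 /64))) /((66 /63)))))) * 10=2050000 /3111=658.95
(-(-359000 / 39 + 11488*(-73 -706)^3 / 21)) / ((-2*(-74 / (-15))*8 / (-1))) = 44124539404885 / 13468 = 3276250327.06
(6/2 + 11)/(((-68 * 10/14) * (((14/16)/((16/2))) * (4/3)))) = -168/85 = -1.98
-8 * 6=-48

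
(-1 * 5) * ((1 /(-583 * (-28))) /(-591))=5 /9647484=0.00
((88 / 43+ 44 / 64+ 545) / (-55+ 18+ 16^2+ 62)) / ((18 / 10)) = 1884205 / 1739952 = 1.08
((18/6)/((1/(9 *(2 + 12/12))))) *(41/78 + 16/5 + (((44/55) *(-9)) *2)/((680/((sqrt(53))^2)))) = 2330073/11050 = 210.87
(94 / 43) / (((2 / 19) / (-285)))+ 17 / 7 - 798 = -6714.29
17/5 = 3.40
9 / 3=3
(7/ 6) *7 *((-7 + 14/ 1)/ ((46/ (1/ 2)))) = 343/ 552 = 0.62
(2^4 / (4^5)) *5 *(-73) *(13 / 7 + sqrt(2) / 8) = -11.60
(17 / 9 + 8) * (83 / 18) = 7387 / 162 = 45.60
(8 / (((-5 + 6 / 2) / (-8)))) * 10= 320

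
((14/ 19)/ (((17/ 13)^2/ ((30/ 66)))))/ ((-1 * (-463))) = 11830/ 27965663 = 0.00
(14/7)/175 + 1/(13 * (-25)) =19/2275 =0.01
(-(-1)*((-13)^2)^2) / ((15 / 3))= 28561 / 5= 5712.20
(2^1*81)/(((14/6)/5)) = 2430/7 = 347.14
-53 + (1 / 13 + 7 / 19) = -12981 / 247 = -52.55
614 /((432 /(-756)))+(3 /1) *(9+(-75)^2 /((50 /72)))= 46505 /2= 23252.50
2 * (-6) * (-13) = 156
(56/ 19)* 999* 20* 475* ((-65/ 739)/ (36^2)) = -4208750/ 2217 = -1898.40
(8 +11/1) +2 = 21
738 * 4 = 2952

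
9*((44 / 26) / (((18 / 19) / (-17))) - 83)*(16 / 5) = -212224 / 65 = -3264.98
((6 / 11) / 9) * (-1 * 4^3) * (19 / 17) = -2432 / 561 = -4.34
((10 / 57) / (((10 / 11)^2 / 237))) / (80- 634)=-9559 / 105260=-0.09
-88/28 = -22/7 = -3.14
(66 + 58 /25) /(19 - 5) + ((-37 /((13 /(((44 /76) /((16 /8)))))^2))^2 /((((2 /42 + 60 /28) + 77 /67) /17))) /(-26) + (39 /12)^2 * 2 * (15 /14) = 946835382300687493 /34413030017693600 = 27.51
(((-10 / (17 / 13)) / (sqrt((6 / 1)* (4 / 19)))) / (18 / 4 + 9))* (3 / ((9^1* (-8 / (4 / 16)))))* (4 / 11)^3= 0.00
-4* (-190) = 760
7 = 7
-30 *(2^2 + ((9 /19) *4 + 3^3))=-18750 /19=-986.84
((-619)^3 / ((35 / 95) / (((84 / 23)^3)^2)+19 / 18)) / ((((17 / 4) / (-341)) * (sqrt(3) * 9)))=11424937436513100251136 * sqrt(3) / 17112961213505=1156349965.76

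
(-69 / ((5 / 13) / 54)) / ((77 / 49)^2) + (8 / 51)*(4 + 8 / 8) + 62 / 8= -483132943 / 123420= -3914.54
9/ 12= 3/ 4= 0.75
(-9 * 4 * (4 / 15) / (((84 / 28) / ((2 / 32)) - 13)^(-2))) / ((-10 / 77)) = 90552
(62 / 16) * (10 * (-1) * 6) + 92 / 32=-1837 / 8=-229.62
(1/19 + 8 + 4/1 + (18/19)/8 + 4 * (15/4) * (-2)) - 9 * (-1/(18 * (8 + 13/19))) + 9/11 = -16.95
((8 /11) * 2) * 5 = 80 /11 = 7.27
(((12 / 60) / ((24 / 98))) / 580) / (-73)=-49 / 2540400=-0.00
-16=-16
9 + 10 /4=23 /2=11.50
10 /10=1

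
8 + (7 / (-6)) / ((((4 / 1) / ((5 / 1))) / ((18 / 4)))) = 23 / 16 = 1.44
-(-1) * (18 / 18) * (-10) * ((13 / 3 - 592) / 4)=8815 / 6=1469.17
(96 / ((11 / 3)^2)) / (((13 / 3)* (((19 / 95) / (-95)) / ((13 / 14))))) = -615600 / 847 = -726.80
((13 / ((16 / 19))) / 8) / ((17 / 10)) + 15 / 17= 2195 / 1088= 2.02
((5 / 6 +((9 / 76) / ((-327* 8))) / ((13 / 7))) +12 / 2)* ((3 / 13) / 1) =17661425 / 11199968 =1.58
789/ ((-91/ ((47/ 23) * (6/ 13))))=-222498/ 27209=-8.18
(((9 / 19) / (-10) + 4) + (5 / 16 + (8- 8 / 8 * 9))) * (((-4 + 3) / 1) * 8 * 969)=-253113 / 10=-25311.30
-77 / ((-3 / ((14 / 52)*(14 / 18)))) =3773 / 702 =5.37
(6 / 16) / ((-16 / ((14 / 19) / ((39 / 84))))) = -147 / 3952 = -0.04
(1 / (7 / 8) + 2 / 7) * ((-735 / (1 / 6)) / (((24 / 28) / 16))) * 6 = -705600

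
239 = 239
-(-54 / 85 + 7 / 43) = 1727 / 3655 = 0.47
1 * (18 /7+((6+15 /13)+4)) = 1249 /91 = 13.73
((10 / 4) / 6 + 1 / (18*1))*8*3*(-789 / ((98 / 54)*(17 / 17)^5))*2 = -482868 / 49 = -9854.45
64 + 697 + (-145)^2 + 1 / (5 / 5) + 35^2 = 23012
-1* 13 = -13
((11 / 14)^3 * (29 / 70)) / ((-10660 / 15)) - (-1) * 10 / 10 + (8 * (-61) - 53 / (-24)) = -595588085591 / 1228543680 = -484.79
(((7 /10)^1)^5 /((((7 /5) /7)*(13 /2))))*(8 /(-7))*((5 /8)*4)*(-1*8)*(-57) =-273714 /1625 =-168.44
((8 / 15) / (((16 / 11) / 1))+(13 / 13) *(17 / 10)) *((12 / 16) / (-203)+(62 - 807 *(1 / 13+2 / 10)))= -264211357 / 791700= -333.73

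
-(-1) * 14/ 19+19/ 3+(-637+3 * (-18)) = -38984/ 57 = -683.93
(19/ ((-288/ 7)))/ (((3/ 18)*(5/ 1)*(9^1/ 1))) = -133/ 2160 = -0.06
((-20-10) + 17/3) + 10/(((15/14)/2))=-17/3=-5.67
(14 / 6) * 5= 35 / 3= 11.67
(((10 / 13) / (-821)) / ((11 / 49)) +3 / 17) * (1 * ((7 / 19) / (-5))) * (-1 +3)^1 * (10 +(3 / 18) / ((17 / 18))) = -832874938 / 3223299365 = -0.26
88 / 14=44 / 7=6.29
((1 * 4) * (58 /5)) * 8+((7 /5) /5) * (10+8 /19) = 374.12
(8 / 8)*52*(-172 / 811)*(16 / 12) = -35776 / 2433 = -14.70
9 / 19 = 0.47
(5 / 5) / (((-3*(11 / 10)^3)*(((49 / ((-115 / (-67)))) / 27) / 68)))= -70380000 / 4369673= -16.11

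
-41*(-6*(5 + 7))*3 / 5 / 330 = 1476 / 275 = 5.37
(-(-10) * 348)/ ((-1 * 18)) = -580/ 3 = -193.33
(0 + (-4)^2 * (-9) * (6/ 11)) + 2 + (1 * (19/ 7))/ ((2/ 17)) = -8235/ 154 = -53.47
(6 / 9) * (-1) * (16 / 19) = -32 / 57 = -0.56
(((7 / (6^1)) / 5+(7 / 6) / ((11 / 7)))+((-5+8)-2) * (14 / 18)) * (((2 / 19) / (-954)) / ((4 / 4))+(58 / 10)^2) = 6615859544 / 112154625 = 58.99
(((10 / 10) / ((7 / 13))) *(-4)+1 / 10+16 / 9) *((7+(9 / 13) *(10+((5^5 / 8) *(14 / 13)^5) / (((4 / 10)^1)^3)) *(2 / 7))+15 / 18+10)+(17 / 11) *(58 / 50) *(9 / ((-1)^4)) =-5295865324374673 / 540342702900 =-9800.94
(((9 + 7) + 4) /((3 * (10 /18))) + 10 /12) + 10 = 137 /6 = 22.83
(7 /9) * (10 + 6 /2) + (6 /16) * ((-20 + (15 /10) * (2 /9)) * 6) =-34.14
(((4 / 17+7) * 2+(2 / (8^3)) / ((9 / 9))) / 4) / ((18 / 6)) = 62993 / 52224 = 1.21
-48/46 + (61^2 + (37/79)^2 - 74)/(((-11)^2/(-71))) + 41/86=-3197537861129/1493708458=-2140.67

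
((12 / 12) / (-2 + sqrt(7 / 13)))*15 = -26 / 3-sqrt(91) / 3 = -11.85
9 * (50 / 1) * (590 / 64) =66375 / 16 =4148.44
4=4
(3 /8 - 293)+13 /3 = -6919 /24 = -288.29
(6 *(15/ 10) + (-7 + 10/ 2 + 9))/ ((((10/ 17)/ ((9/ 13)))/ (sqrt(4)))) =2448/ 65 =37.66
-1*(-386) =386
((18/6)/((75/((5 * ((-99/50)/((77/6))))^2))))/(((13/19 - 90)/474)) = -0.13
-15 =-15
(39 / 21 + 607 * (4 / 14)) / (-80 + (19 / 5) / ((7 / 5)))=-1227 / 541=-2.27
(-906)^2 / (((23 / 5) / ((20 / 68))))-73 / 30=52480.69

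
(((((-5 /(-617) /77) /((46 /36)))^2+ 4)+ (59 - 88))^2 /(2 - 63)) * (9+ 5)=-1782070633854306982032031250 /12423578139898136025322123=-143.44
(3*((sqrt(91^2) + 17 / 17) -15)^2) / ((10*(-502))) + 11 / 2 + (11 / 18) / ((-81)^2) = 580065937 / 296425980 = 1.96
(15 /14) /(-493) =-15 /6902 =-0.00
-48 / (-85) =48 / 85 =0.56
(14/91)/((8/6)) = 3/26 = 0.12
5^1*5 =25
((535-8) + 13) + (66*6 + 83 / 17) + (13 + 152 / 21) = 343120 / 357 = 961.12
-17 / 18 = -0.94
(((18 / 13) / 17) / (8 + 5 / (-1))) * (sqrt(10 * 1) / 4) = 3 * sqrt(10) / 442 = 0.02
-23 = -23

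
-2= -2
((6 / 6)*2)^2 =4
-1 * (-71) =71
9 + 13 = 22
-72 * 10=-720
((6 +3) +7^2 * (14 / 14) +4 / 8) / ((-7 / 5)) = -585 / 14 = -41.79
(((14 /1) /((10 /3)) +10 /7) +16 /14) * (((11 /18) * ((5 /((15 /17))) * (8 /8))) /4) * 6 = 14773 /420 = 35.17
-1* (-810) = 810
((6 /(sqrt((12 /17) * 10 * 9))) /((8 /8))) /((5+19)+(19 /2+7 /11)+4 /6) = 11 * sqrt(510) /11485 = 0.02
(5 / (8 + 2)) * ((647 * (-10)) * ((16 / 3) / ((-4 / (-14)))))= -181160 / 3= -60386.67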